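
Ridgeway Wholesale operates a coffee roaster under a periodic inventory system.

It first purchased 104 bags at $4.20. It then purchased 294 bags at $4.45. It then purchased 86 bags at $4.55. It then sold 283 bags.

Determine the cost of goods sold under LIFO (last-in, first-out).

COGS = $1,267.95

Sale 1 (283) [LIFO — newest first]: 86 @ $4.55 + 197 @ $4.45 = $1,267.95
Ending inventory: 104 @ $4.20 + 97 @ $4.45 = $868.45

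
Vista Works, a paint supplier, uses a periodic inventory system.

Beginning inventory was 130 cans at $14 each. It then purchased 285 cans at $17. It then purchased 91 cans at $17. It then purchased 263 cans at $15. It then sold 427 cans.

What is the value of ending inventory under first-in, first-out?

Ending inventory = $5,288

Sale 1 (427) [FIFO — oldest first]: 130 @ $14 + 285 @ $17 + 12 @ $17 = $6,869
Ending inventory: 79 @ $17 + 263 @ $15 = $5,288
Check: goods available $12,157 = COGS $6,869 + ending $5,288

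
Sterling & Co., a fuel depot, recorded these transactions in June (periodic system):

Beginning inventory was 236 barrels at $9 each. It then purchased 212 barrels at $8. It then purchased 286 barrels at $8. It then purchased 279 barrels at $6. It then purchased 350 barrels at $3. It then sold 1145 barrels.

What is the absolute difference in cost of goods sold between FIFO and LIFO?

$1,308

FIFO COGS: 236 @ $9 + 212 @ $8 + 286 @ $8 + 279 @ $6 + 132 @ $3 = $8,178
LIFO COGS: 350 @ $3 + 279 @ $6 + 286 @ $8 + 212 @ $8 + 18 @ $9 = $6,870
Difference = |$8,178 − $6,870| = $1,308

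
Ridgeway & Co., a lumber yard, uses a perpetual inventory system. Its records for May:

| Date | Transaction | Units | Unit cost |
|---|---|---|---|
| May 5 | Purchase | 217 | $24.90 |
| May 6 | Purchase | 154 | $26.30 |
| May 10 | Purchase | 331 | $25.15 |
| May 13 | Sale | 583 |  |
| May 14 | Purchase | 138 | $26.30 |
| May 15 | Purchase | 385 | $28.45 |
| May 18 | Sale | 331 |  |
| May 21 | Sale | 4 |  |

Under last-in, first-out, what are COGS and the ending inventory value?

COGS = $24,345.80; ending inventory = $8,015.00

May 13, 583 sold [LIFO — newest first]: 331 @ $25.15 + 154 @ $26.30 + 98 @ $24.90 = $14,815.05
May 18, 331 sold [LIFO — newest first]: 331 @ $28.45 = $9,416.95
May 21, 4 sold [LIFO — newest first]: 4 @ $28.45 = $113.80
Total COGS = $14,815.05 + $9,416.95 + $113.80 = $24,345.80
Ending inventory: 119 @ $24.90 + 138 @ $26.30 + 50 @ $28.45 = $8,015.00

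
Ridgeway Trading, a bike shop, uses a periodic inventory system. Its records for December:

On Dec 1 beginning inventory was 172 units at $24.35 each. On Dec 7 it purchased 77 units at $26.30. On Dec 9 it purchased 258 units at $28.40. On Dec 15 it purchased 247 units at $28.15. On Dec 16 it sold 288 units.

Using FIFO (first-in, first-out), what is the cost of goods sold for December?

COGS = $7,320.90

Dec 16, 288 sold [FIFO — oldest first]: 172 @ $24.35 + 77 @ $26.30 + 39 @ $28.40 = $7,320.90
Ending inventory: 219 @ $28.40 + 247 @ $28.15 = $13,172.65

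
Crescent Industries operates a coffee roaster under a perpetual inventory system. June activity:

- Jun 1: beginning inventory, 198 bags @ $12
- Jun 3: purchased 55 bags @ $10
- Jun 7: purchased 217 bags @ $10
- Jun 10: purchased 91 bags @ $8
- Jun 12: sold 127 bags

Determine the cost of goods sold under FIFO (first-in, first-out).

Jun 12, 127 sold [FIFO — oldest first]: 127 @ $12 = $1,524
Ending inventory: 71 @ $12 + 55 @ $10 + 217 @ $10 + 91 @ $8 = $4,300

COGS = $1,524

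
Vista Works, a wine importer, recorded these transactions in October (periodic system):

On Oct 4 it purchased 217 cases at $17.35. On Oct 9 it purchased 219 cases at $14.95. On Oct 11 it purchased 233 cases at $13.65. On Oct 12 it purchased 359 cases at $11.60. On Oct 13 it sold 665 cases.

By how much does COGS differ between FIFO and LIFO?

$1,728.65

FIFO COGS: 217 @ $17.35 + 219 @ $14.95 + 229 @ $13.65 = $10,164.85
LIFO COGS: 359 @ $11.60 + 233 @ $13.65 + 73 @ $14.95 = $8,436.20
Difference = |$10,164.85 − $8,436.20| = $1,728.65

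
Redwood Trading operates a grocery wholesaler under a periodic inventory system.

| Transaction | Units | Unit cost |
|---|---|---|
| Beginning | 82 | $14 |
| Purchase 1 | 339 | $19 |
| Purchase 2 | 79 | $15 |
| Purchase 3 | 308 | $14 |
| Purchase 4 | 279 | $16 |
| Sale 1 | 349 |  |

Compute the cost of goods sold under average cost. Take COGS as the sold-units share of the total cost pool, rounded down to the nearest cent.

Sale 1, sell 349: 349/1087 × $17,550.00 → $5,634.72
Ending inventory (cost pool remaining) = $11,915.28

COGS = $5,634.72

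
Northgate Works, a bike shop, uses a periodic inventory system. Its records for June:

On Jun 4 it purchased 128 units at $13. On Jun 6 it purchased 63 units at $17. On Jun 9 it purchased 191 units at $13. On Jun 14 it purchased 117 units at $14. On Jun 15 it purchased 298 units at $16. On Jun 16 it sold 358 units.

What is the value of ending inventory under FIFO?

Jun 16, 358 sold [FIFO — oldest first]: 128 @ $13 + 63 @ $17 + 167 @ $13 = $4,906
Ending inventory: 24 @ $13 + 117 @ $14 + 298 @ $16 = $6,718
Check: goods available $11,624 = COGS $4,906 + ending $6,718

Ending inventory = $6,718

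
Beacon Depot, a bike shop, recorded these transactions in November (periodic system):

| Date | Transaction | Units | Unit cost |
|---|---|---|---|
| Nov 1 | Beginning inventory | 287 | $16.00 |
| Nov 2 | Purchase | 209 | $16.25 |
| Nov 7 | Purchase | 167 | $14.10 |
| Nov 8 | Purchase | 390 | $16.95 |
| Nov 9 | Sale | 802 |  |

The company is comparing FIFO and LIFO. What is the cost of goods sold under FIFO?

COGS = $12,699.00

FIFO COGS: 287 @ $16.00 + 209 @ $16.25 + 167 @ $14.10 + 139 @ $16.95 = $12,699.00
LIFO COGS: 390 @ $16.95 + 167 @ $14.10 + 209 @ $16.25 + 36 @ $16.00 = $12,937.45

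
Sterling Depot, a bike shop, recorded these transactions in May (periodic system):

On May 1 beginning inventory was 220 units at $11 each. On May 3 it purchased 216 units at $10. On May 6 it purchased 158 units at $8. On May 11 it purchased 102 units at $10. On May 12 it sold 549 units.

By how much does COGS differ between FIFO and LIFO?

$237

FIFO COGS: 220 @ $11 + 216 @ $10 + 113 @ $8 = $5,484
LIFO COGS: 102 @ $10 + 158 @ $8 + 216 @ $10 + 73 @ $11 = $5,247
Difference = |$5,484 − $5,247| = $237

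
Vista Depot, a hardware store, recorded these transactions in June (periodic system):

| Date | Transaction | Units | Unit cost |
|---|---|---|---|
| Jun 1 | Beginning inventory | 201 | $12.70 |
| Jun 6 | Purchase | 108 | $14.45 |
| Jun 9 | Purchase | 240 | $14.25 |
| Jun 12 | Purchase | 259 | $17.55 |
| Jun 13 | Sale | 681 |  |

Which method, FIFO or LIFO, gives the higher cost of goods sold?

FIFO COGS: 201 @ $12.70 + 108 @ $14.45 + 240 @ $14.25 + 132 @ $17.55 = $9,849.90
LIFO COGS: 259 @ $17.55 + 240 @ $14.25 + 108 @ $14.45 + 74 @ $12.70 = $10,465.85

LIFO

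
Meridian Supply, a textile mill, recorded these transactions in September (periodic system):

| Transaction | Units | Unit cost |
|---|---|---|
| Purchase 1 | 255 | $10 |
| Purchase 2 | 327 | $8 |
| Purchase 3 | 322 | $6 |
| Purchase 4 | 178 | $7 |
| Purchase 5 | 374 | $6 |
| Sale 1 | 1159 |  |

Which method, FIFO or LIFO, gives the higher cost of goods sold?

FIFO

FIFO COGS: 255 @ $10 + 327 @ $8 + 322 @ $6 + 178 @ $7 + 77 @ $6 = $8,806
LIFO COGS: 374 @ $6 + 178 @ $7 + 322 @ $6 + 285 @ $8 = $7,702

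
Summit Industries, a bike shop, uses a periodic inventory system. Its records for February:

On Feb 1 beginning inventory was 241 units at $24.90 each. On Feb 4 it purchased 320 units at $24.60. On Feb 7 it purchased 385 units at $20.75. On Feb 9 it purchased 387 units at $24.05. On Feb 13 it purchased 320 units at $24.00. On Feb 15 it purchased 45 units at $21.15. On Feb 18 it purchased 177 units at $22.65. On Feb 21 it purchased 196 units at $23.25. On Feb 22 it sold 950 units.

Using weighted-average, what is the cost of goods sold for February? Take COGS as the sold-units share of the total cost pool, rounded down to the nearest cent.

Feb 22, sell 950: 950/2071 × $48,366.80 → $22,186.60
Ending inventory (cost pool remaining) = $26,180.20

COGS = $22,186.60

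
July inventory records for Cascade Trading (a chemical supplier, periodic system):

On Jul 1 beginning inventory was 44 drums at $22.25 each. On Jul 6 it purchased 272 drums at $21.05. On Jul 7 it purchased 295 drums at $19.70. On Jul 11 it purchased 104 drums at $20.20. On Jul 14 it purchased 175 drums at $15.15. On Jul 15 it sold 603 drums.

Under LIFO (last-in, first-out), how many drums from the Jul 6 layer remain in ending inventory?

Jul 15, 603 sold [LIFO — newest first]: 175 @ $15.15 + 104 @ $20.20 + 295 @ $19.70 + 29 @ $21.05 = $11,174.00
Ending inventory: 44 @ $22.25 + 243 @ $21.05 = $6,094.15
Check: goods available $17,268.15 = COGS $11,174.00 + ending $6,094.15

243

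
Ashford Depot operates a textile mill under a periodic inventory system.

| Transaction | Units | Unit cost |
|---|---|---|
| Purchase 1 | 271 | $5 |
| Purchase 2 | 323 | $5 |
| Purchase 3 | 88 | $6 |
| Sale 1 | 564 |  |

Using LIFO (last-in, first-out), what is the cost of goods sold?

COGS = $2,908

Sale 1 (564) [LIFO — newest first]: 88 @ $6 + 323 @ $5 + 153 @ $5 = $2,908
Ending inventory: 118 @ $5 = $590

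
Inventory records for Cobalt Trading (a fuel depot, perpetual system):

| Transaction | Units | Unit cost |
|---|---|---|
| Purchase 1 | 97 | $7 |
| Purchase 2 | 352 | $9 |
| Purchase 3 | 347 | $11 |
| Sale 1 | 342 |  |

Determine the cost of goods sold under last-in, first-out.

COGS = $3,762

Sale 1 (342) [LIFO — newest first]: 342 @ $11 = $3,762
Ending inventory: 97 @ $7 + 352 @ $9 + 5 @ $11 = $3,902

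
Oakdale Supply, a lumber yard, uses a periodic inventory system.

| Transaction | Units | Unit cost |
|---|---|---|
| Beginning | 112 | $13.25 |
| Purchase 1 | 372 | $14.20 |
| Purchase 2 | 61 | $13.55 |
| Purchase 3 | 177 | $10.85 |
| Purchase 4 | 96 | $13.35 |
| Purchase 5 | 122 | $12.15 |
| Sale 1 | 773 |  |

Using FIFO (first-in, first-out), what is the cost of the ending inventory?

Ending inventory = $2,083.05

Sale 1 (773) [FIFO — oldest first]: 112 @ $13.25 + 372 @ $14.20 + 61 @ $13.55 + 177 @ $10.85 + 51 @ $13.35 = $10,194.25
Ending inventory: 45 @ $13.35 + 122 @ $12.15 = $2,083.05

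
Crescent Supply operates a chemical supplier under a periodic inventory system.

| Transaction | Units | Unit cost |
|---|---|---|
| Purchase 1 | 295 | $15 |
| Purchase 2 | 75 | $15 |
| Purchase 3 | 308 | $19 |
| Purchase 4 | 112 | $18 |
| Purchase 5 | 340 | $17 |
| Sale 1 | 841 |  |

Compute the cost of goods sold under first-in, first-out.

Sale 1 (841) [FIFO — oldest first]: 295 @ $15 + 75 @ $15 + 308 @ $19 + 112 @ $18 + 51 @ $17 = $14,285
Ending inventory: 289 @ $17 = $4,913

COGS = $14,285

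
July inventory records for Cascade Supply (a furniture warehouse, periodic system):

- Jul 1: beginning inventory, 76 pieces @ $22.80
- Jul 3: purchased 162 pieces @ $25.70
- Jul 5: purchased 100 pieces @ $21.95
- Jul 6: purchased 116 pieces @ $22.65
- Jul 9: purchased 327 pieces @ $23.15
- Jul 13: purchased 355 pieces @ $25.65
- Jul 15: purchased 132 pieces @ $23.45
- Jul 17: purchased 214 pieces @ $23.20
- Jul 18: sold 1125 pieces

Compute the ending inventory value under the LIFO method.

Jul 18, 1125 sold [LIFO — newest first]: 214 @ $23.20 + 132 @ $23.45 + 355 @ $25.65 + 327 @ $23.15 + 97 @ $22.65 = $26,933.05
Ending inventory: 76 @ $22.80 + 162 @ $25.70 + 100 @ $21.95 + 19 @ $22.65 = $8,521.55

Ending inventory = $8,521.55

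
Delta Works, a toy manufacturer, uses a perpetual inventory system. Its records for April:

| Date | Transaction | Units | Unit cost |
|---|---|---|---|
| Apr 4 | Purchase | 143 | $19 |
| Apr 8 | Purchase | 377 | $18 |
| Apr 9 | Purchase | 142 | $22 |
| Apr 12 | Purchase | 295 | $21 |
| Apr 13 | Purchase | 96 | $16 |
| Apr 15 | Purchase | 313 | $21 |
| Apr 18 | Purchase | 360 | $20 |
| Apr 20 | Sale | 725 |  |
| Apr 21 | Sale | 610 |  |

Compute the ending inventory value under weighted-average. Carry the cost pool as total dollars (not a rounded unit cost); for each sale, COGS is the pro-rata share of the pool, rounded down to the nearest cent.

Ending inventory = $7,731.88

After Apr 4: 143 on hand, pool $2,717.00 (≈ $19.0000 each)
After Apr 8: 520 on hand, pool $9,503.00 (≈ $18.2750 each)
After Apr 9: 662 on hand, pool $12,627.00 (≈ $19.0740 each)
After Apr 12: 957 on hand, pool $18,822.00 (≈ $19.6677 each)
After Apr 13: 1053 on hand, pool $20,358.00 (≈ $19.3333 each)
After Apr 15: 1366 on hand, pool $26,931.00 (≈ $19.7152 each)
After Apr 18: 1726 on hand, pool $34,131.00 (≈ $19.7746 each)
Apr 20, sell 725: 725/1726 × $34,131.00 → $14,336.60
Apr 21, sell 610: 610/1001 × $19,794.40 → $12,062.52
Total COGS = $14,336.60 + $12,062.52 = $26,399.12
Ending inventory (cost pool remaining) = $7,731.88
Check: goods available $34,131.00 = COGS $26,399.12 + ending $7,731.88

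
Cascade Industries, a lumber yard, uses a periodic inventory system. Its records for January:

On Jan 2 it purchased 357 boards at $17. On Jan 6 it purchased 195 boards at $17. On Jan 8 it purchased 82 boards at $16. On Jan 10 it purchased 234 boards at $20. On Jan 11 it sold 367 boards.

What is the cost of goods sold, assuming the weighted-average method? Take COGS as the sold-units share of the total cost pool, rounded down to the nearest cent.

Jan 11, sell 367: 367/868 × $15,376.00 → $6,501.14
Ending inventory (cost pool remaining) = $8,874.86

COGS = $6,501.14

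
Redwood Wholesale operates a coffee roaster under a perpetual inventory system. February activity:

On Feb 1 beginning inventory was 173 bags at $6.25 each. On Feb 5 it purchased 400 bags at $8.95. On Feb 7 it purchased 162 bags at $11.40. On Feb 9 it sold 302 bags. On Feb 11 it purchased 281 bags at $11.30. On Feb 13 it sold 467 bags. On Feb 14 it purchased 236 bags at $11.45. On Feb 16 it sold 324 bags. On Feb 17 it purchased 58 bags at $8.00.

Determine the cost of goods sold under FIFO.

COGS = $10,565.00

Feb 9, 302 sold [FIFO — oldest first]: 173 @ $6.25 + 129 @ $8.95 = $2,235.80
Feb 13, 467 sold [FIFO — oldest first]: 271 @ $8.95 + 162 @ $11.40 + 34 @ $11.30 = $4,656.45
Feb 16, 324 sold [FIFO — oldest first]: 247 @ $11.30 + 77 @ $11.45 = $3,672.75
Total COGS = $2,235.80 + $4,656.45 + $3,672.75 = $10,565.00
Ending inventory: 159 @ $11.45 + 58 @ $8.00 = $2,284.55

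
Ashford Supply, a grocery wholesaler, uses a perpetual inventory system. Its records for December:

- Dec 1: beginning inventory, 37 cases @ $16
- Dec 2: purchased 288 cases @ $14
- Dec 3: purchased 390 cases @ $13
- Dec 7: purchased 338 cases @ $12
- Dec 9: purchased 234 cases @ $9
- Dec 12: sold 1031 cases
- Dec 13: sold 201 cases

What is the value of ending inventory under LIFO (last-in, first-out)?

Ending inventory = $844

Dec 12, 1031 sold [LIFO — newest first]: 234 @ $9 + 338 @ $12 + 390 @ $13 + 69 @ $14 = $12,198
Dec 13, 201 sold [LIFO — newest first]: 201 @ $14 = $2,814
Total COGS = $12,198 + $2,814 = $15,012
Ending inventory: 37 @ $16 + 18 @ $14 = $844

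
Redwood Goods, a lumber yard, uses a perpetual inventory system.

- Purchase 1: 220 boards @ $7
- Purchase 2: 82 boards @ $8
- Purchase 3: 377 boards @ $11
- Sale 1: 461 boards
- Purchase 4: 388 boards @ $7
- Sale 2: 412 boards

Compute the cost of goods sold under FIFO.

COGS = $7,701

Sale 1 (461) [FIFO — oldest first]: 220 @ $7 + 82 @ $8 + 159 @ $11 = $3,945
Sale 2 (412) [FIFO — oldest first]: 218 @ $11 + 194 @ $7 = $3,756
Total COGS = $3,945 + $3,756 = $7,701
Ending inventory: 194 @ $7 = $1,358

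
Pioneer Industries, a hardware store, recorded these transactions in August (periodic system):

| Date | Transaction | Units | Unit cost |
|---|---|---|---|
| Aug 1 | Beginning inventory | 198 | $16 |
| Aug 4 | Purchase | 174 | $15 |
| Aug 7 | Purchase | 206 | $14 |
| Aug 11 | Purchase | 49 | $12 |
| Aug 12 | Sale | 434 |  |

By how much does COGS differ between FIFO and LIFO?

FIFO COGS: 198 @ $16 + 174 @ $15 + 62 @ $14 = $6,646
LIFO COGS: 49 @ $12 + 206 @ $14 + 174 @ $15 + 5 @ $16 = $6,162
Difference = |$6,646 − $6,162| = $484

$484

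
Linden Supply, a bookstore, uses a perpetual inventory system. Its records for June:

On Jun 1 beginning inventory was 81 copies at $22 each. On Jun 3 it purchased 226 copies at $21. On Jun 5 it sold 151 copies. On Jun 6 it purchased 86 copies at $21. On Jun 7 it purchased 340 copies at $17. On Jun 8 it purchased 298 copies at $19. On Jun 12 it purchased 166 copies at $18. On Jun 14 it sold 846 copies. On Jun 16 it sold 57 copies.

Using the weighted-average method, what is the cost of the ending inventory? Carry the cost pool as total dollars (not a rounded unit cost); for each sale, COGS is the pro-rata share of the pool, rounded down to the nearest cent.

After Jun 1: 81 on hand, pool $1,782.00 (≈ $22.0000 each)
After Jun 3: 307 on hand, pool $6,528.00 (≈ $21.2638 each)
Jun 5, sell 151: 151/307 × $6,528.00 → $3,210.84
After Jun 6: 242 on hand, pool $5,123.16 (≈ $21.1701 each)
After Jun 7: 582 on hand, pool $10,903.16 (≈ $18.7340 each)
After Jun 8: 880 on hand, pool $16,565.16 (≈ $18.8240 each)
After Jun 12: 1046 on hand, pool $19,553.16 (≈ $18.6933 each)
Jun 14, sell 846: 846/1046 × $19,553.16 → $15,814.50
Jun 16, sell 57: 57/200 × $3,738.66 → $1,065.51
Total COGS = $3,210.84 + $15,814.50 + $1,065.51 = $20,090.85
Ending inventory (cost pool remaining) = $2,673.15
Check: goods available $22,764.00 = COGS $20,090.85 + ending $2,673.15

Ending inventory = $2,673.15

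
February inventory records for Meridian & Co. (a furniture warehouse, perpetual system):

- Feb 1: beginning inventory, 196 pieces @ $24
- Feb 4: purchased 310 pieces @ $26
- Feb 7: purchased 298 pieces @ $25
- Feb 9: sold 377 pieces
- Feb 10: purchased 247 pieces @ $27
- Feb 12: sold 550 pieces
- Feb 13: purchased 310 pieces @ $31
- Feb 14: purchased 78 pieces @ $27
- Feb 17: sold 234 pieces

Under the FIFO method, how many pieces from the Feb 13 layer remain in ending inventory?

200

Feb 9, 377 sold [FIFO — oldest first]: 196 @ $24 + 181 @ $26 = $9,410
Feb 12, 550 sold [FIFO — oldest first]: 129 @ $26 + 298 @ $25 + 123 @ $27 = $14,125
Feb 17, 234 sold [FIFO — oldest first]: 124 @ $27 + 110 @ $31 = $6,758
Total COGS = $9,410 + $14,125 + $6,758 = $30,293
Ending inventory: 200 @ $31 + 78 @ $27 = $8,306
Check: goods available $38,599 = COGS $30,293 + ending $8,306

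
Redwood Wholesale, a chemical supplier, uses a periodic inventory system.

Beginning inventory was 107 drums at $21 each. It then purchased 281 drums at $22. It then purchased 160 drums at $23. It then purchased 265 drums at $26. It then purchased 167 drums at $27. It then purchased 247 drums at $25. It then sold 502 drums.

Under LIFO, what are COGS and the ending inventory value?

COGS = $12,972; ending inventory = $16,711

Sale 1 (502) [LIFO — newest first]: 247 @ $25 + 167 @ $27 + 88 @ $26 = $12,972
Ending inventory: 107 @ $21 + 281 @ $22 + 160 @ $23 + 177 @ $26 = $16,711
Check: goods available $29,683 = COGS $12,972 + ending $16,711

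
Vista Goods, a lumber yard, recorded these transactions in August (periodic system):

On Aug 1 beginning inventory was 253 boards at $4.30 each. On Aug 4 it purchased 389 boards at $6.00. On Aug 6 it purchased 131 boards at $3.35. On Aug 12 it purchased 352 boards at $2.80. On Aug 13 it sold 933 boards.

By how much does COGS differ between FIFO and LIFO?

FIFO COGS: 253 @ $4.30 + 389 @ $6.00 + 131 @ $3.35 + 160 @ $2.80 = $4,308.75
LIFO COGS: 352 @ $2.80 + 131 @ $3.35 + 389 @ $6.00 + 61 @ $4.30 = $4,020.75
Difference = |$4,308.75 − $4,020.75| = $288.00

$288.00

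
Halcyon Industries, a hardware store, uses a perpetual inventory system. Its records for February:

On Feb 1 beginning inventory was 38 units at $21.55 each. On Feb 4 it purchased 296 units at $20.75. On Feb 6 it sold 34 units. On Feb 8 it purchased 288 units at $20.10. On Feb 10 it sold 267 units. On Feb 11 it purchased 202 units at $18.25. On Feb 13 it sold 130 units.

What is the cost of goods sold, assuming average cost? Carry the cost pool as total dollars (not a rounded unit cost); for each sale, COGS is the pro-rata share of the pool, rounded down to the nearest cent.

After Feb 1: 38 on hand, pool $818.90 (≈ $21.5500 each)
After Feb 4: 334 on hand, pool $6,960.90 (≈ $20.8410 each)
Feb 6, sell 34: 34/334 × $6,960.90 → $708.59
After Feb 8: 588 on hand, pool $12,041.11 (≈ $20.4781 each)
Feb 10, sell 267: 267/588 × $12,041.11 → $5,467.64
After Feb 11: 523 on hand, pool $10,259.97 (≈ $19.6175 each)
Feb 13, sell 130: 130/523 × $10,259.97 → $2,550.27
Total COGS = $708.59 + $5,467.64 + $2,550.27 = $8,726.50
Ending inventory (cost pool remaining) = $7,709.70

COGS = $8,726.50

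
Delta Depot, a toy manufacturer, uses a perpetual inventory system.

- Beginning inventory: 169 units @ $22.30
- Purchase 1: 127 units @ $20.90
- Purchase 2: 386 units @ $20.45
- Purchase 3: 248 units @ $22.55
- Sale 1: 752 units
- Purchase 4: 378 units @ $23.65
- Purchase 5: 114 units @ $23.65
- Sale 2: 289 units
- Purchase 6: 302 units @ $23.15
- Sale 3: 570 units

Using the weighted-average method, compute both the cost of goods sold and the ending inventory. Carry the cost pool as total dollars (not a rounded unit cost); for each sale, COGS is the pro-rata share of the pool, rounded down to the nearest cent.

After Beginning: 169 on hand, pool $3,768.70 (≈ $22.3000 each)
After Purchase 1: 296 on hand, pool $6,423.00 (≈ $21.6993 each)
After Purchase 2: 682 on hand, pool $14,316.70 (≈ $20.9922 each)
After Purchase 3: 930 on hand, pool $19,909.10 (≈ $21.4076 each)
Sale 1, sell 752: 752/930 × $19,909.10 → $16,098.54
After Purchase 4: 556 on hand, pool $12,750.26 (≈ $22.9321 each)
After Purchase 5: 670 on hand, pool $15,446.36 (≈ $23.0543 each)
Sale 2, sell 289: 289/670 × $15,446.36 → $6,662.68
After Purchase 6: 683 on hand, pool $15,774.98 (≈ $23.0966 each)
Sale 3, sell 570: 570/683 × $15,774.98 → $13,165.06
Total COGS = $16,098.54 + $6,662.68 + $13,165.06 = $35,926.28
Ending inventory (cost pool remaining) = $2,609.92
Check: goods available $38,536.20 = COGS $35,926.28 + ending $2,609.92

COGS = $35,926.28; ending inventory = $2,609.92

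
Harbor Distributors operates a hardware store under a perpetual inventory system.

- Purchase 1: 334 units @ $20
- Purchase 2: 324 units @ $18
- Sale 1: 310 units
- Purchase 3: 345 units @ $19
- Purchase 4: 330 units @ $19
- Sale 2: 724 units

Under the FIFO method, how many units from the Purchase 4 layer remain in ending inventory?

299

Sale 1 (310) [FIFO — oldest first]: 310 @ $20 = $6,200
Sale 2 (724) [FIFO — oldest first]: 24 @ $20 + 324 @ $18 + 345 @ $19 + 31 @ $19 = $13,456
Total COGS = $6,200 + $13,456 = $19,656
Ending inventory: 299 @ $19 = $5,681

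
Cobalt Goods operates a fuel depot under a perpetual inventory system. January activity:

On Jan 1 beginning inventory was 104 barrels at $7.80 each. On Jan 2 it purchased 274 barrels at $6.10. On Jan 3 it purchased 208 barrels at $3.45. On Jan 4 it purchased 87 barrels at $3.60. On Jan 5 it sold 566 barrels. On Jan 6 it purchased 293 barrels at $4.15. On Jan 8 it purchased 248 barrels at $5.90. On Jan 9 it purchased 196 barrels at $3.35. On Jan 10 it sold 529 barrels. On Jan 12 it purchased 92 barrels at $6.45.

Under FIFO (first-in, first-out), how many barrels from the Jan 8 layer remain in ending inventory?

Jan 5, 566 sold [FIFO — oldest first]: 104 @ $7.80 + 274 @ $6.10 + 188 @ $3.45 = $3,131.20
Jan 10, 529 sold [FIFO — oldest first]: 20 @ $3.45 + 87 @ $3.60 + 293 @ $4.15 + 129 @ $5.90 = $2,359.25
Total COGS = $3,131.20 + $2,359.25 = $5,490.45
Ending inventory: 119 @ $5.90 + 196 @ $3.35 + 92 @ $6.45 = $1,952.10

119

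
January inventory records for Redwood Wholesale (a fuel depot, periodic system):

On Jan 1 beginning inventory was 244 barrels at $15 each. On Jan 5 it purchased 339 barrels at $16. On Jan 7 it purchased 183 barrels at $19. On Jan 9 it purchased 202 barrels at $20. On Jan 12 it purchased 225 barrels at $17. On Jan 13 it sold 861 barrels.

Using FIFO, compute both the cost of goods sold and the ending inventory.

COGS = $14,461; ending inventory = $5,965

Jan 13, 861 sold [FIFO — oldest first]: 244 @ $15 + 339 @ $16 + 183 @ $19 + 95 @ $20 = $14,461
Ending inventory: 107 @ $20 + 225 @ $17 = $5,965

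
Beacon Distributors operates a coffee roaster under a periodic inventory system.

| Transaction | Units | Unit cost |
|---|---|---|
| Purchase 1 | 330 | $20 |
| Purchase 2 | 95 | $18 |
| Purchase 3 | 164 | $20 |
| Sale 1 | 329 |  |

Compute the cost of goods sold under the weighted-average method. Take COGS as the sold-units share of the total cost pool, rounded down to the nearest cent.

Sale 1, sell 329: 329/589 × $11,590.00 → $6,473.87
Ending inventory (cost pool remaining) = $5,116.13

COGS = $6,473.87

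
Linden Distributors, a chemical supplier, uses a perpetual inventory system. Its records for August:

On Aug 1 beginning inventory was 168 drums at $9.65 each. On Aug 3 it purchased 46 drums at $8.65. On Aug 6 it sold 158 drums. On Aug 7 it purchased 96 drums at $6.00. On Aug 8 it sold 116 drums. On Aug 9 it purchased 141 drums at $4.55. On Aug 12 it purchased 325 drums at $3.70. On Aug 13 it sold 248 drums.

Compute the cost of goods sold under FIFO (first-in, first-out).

COGS = $3,499.35

Aug 6, 158 sold [FIFO — oldest first]: 158 @ $9.65 = $1,524.70
Aug 8, 116 sold [FIFO — oldest first]: 10 @ $9.65 + 46 @ $8.65 + 60 @ $6.00 = $854.40
Aug 13, 248 sold [FIFO — oldest first]: 36 @ $6.00 + 141 @ $4.55 + 71 @ $3.70 = $1,120.25
Total COGS = $1,524.70 + $854.40 + $1,120.25 = $3,499.35
Ending inventory: 254 @ $3.70 = $939.80
Check: goods available $4,439.15 = COGS $3,499.35 + ending $939.80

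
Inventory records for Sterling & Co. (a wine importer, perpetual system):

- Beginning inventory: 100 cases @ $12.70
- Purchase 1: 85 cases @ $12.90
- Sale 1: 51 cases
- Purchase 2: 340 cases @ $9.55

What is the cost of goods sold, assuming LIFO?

COGS = $657.90

Sale 1 (51) [LIFO — newest first]: 51 @ $12.90 = $657.90
Ending inventory: 100 @ $12.70 + 34 @ $12.90 + 340 @ $9.55 = $4,955.60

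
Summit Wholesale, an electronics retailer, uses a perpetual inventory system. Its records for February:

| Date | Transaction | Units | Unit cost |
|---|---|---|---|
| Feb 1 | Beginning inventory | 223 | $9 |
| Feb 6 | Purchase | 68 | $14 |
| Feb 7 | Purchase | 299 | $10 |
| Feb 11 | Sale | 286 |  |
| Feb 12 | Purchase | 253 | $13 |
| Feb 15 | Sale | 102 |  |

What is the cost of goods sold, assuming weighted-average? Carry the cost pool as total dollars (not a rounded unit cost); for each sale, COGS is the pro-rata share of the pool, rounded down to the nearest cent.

After Feb 1: 223 on hand, pool $2,007.00 (≈ $9.0000 each)
After Feb 6: 291 on hand, pool $2,959.00 (≈ $10.1684 each)
After Feb 7: 590 on hand, pool $5,949.00 (≈ $10.0831 each)
Feb 11, sell 286: 286/590 × $5,949.00 → $2,883.75
After Feb 12: 557 on hand, pool $6,354.25 (≈ $11.4080 each)
Feb 15, sell 102: 102/557 × $6,354.25 → $1,163.61
Total COGS = $2,883.75 + $1,163.61 = $4,047.36
Ending inventory (cost pool remaining) = $5,190.64
Check: goods available $9,238.00 = COGS $4,047.36 + ending $5,190.64

COGS = $4,047.36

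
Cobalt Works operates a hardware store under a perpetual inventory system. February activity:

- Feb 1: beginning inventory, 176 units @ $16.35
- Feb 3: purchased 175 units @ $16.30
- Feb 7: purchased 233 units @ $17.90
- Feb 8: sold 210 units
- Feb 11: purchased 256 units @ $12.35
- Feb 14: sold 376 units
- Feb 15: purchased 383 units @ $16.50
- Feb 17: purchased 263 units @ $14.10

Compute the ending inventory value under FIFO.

Ending inventory = $13,164.70

Feb 8, 210 sold [FIFO — oldest first]: 176 @ $16.35 + 34 @ $16.30 = $3,431.80
Feb 14, 376 sold [FIFO — oldest first]: 141 @ $16.30 + 233 @ $17.90 + 2 @ $12.35 = $6,493.70
Total COGS = $3,431.80 + $6,493.70 = $9,925.50
Ending inventory: 254 @ $12.35 + 383 @ $16.50 + 263 @ $14.10 = $13,164.70
Check: goods available $23,090.20 = COGS $9,925.50 + ending $13,164.70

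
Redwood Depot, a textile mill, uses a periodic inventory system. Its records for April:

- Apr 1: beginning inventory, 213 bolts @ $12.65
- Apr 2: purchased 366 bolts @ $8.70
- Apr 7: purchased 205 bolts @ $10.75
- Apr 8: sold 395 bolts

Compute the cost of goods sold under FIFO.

Apr 8, 395 sold [FIFO — oldest first]: 213 @ $12.65 + 182 @ $8.70 = $4,277.85
Ending inventory: 184 @ $8.70 + 205 @ $10.75 = $3,804.55
Check: goods available $8,082.40 = COGS $4,277.85 + ending $3,804.55

COGS = $4,277.85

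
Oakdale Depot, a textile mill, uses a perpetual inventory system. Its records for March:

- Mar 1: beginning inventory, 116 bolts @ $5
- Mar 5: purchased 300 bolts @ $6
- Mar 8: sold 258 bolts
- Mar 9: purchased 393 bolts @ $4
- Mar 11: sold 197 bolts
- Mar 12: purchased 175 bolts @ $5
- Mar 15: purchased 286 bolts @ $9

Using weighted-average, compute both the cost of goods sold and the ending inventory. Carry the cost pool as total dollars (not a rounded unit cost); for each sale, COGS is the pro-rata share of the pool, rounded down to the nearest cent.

COGS = $2,361.28; ending inventory = $5,039.72

After Mar 1: 116 on hand, pool $580.00 (≈ $5.0000 each)
After Mar 5: 416 on hand, pool $2,380.00 (≈ $5.7212 each)
Mar 8, sell 258: 258/416 × $2,380.00 → $1,476.05
After Mar 9: 551 on hand, pool $2,475.95 (≈ $4.4936 each)
Mar 11, sell 197: 197/551 × $2,475.95 → $885.23
After Mar 12: 529 on hand, pool $2,465.72 (≈ $4.6611 each)
After Mar 15: 815 on hand, pool $5,039.72 (≈ $6.1837 each)
Total COGS = $1,476.05 + $885.23 = $2,361.28
Ending inventory (cost pool remaining) = $5,039.72
Check: goods available $7,401.00 = COGS $2,361.28 + ending $5,039.72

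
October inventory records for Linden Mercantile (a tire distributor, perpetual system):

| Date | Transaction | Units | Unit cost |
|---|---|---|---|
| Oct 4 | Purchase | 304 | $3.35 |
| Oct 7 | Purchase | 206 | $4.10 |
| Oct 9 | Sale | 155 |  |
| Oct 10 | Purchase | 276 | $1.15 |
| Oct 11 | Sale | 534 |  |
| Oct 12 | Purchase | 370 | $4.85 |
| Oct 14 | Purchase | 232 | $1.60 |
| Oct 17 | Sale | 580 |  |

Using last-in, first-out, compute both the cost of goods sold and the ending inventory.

Oct 9, 155 sold [LIFO — newest first]: 155 @ $4.10 = $635.50
Oct 11, 534 sold [LIFO — newest first]: 276 @ $1.15 + 51 @ $4.10 + 207 @ $3.35 = $1,219.95
Oct 17, 580 sold [LIFO — newest first]: 232 @ $1.60 + 348 @ $4.85 = $2,059.00
Total COGS = $635.50 + $1,219.95 + $2,059.00 = $3,914.45
Ending inventory: 97 @ $3.35 + 22 @ $4.85 = $431.65

COGS = $3,914.45; ending inventory = $431.65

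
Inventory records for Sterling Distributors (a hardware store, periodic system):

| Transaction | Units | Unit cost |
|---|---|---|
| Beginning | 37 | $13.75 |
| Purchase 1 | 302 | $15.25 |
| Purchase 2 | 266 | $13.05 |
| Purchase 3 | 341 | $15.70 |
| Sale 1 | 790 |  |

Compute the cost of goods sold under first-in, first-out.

COGS = $11,490.05

Sale 1 (790) [FIFO — oldest first]: 37 @ $13.75 + 302 @ $15.25 + 266 @ $13.05 + 185 @ $15.70 = $11,490.05
Ending inventory: 156 @ $15.70 = $2,449.20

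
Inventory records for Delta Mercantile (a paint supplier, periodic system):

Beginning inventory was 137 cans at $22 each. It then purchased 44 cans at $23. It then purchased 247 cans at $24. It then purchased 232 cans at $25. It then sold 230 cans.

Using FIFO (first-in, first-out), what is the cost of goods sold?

COGS = $5,202

Sale 1 (230) [FIFO — oldest first]: 137 @ $22 + 44 @ $23 + 49 @ $24 = $5,202
Ending inventory: 198 @ $24 + 232 @ $25 = $10,552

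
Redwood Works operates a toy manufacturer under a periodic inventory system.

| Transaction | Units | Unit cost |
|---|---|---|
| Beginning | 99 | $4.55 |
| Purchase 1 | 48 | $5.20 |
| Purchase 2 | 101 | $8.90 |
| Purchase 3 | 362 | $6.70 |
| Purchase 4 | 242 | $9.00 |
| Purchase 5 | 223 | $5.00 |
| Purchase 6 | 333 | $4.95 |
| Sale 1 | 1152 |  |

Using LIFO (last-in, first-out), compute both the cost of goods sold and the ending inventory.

Sale 1 (1152) [LIFO — newest first]: 333 @ $4.95 + 223 @ $5.00 + 242 @ $9.00 + 354 @ $6.70 = $7,313.15
Ending inventory: 99 @ $4.55 + 48 @ $5.20 + 101 @ $8.90 + 8 @ $6.70 = $1,652.55

COGS = $7,313.15; ending inventory = $1,652.55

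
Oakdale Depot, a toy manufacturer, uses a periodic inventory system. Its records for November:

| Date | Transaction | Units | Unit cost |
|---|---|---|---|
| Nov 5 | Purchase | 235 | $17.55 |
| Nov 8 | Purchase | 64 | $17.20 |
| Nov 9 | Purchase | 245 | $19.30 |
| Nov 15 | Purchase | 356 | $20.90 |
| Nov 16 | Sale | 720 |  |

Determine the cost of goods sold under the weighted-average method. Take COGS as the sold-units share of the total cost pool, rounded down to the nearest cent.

COGS = $13,915.16

Nov 16, sell 720: 720/900 × $17,393.95 → $13,915.16
Ending inventory (cost pool remaining) = $3,478.79
Check: goods available $17,393.95 = COGS $13,915.16 + ending $3,478.79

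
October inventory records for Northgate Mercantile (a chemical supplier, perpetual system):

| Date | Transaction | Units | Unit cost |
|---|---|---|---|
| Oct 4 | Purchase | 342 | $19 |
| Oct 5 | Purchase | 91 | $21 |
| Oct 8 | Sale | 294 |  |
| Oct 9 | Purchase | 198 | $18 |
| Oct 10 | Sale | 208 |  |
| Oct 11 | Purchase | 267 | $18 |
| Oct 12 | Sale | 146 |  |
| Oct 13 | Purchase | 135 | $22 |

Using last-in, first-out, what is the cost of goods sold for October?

COGS = $12,150

Oct 8, 294 sold [LIFO — newest first]: 91 @ $21 + 203 @ $19 = $5,768
Oct 10, 208 sold [LIFO — newest first]: 198 @ $18 + 10 @ $19 = $3,754
Oct 12, 146 sold [LIFO — newest first]: 146 @ $18 = $2,628
Total COGS = $5,768 + $3,754 + $2,628 = $12,150
Ending inventory: 129 @ $19 + 121 @ $18 + 135 @ $22 = $7,599
Check: goods available $19,749 = COGS $12,150 + ending $7,599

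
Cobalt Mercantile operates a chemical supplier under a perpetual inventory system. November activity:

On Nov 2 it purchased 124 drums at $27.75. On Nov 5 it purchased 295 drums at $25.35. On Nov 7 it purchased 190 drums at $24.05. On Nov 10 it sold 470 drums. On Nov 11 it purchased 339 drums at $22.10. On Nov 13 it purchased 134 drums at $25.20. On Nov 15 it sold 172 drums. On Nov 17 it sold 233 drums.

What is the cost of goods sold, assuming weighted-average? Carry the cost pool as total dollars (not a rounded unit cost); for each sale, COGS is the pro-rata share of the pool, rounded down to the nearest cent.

COGS = $21,485.54

After Nov 2: 124 on hand, pool $3,441.00 (≈ $27.7500 each)
After Nov 5: 419 on hand, pool $10,919.25 (≈ $26.0603 each)
After Nov 7: 609 on hand, pool $15,488.75 (≈ $25.4331 each)
Nov 10, sell 470: 470/609 × $15,488.75 → $11,953.55
After Nov 11: 478 on hand, pool $11,027.10 (≈ $23.0692 each)
After Nov 13: 612 on hand, pool $14,403.90 (≈ $23.5358 each)
Nov 15, sell 172: 172/612 × $14,403.90 → $4,048.15
Nov 17, sell 233: 233/440 × $10,355.75 → $5,483.84
Total COGS = $11,953.55 + $4,048.15 + $5,483.84 = $21,485.54
Ending inventory (cost pool remaining) = $4,871.91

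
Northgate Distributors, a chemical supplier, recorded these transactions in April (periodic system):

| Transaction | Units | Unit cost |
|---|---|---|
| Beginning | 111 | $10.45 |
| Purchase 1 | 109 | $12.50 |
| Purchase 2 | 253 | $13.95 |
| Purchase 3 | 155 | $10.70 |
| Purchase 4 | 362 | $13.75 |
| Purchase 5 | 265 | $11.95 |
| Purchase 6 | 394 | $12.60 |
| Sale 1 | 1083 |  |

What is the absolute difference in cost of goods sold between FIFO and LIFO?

FIFO COGS: 111 @ $10.45 + 109 @ $12.50 + 253 @ $13.95 + 155 @ $10.70 + 362 @ $13.75 + 93 @ $11.95 = $13,799.15
LIFO COGS: 394 @ $12.60 + 265 @ $11.95 + 362 @ $13.75 + 62 @ $10.70 = $13,772.05
Difference = |$13,799.15 − $13,772.05| = $27.10

$27.10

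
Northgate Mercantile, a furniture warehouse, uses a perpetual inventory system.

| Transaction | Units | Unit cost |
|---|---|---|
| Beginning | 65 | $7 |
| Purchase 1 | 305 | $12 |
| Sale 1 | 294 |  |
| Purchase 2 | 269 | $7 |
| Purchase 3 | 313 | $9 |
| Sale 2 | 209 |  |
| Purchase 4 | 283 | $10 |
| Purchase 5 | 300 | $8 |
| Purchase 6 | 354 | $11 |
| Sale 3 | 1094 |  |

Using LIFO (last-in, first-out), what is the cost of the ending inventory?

Ending inventory = $2,099

Sale 1 (294) [LIFO — newest first]: 294 @ $12 = $3,528
Sale 2 (209) [LIFO — newest first]: 209 @ $9 = $1,881
Sale 3 (1094) [LIFO — newest first]: 354 @ $11 + 300 @ $8 + 283 @ $10 + 104 @ $9 + 53 @ $7 = $10,431
Total COGS = $3,528 + $1,881 + $10,431 = $15,840
Ending inventory: 65 @ $7 + 11 @ $12 + 216 @ $7 = $2,099
Check: goods available $17,939 = COGS $15,840 + ending $2,099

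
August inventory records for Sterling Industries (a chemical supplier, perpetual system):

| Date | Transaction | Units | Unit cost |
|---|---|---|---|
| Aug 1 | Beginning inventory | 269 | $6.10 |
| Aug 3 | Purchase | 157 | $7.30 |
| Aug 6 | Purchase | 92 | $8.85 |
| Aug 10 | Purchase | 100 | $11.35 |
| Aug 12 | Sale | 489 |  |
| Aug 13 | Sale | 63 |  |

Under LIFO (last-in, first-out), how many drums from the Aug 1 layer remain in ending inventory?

66

Aug 12, 489 sold [LIFO — newest first]: 100 @ $11.35 + 92 @ $8.85 + 157 @ $7.30 + 140 @ $6.10 = $3,949.30
Aug 13, 63 sold [LIFO — newest first]: 63 @ $6.10 = $384.30
Total COGS = $3,949.30 + $384.30 = $4,333.60
Ending inventory: 66 @ $6.10 = $402.60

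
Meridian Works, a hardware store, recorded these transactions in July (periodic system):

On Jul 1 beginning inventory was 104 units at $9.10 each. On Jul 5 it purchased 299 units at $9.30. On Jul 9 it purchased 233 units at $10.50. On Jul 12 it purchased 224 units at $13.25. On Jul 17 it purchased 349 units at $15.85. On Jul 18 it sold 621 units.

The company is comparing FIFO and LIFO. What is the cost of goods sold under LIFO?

FIFO COGS: 104 @ $9.10 + 299 @ $9.30 + 218 @ $10.50 = $6,016.10
LIFO COGS: 349 @ $15.85 + 224 @ $13.25 + 48 @ $10.50 = $9,003.65

COGS = $9,003.65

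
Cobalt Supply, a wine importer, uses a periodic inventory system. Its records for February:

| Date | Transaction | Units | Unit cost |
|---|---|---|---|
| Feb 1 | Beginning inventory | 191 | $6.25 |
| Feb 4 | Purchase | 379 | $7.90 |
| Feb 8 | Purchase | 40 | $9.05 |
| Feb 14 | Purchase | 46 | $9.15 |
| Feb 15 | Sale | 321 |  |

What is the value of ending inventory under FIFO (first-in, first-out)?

Ending inventory = $2,750.00

Feb 15, 321 sold [FIFO — oldest first]: 191 @ $6.25 + 130 @ $7.90 = $2,220.75
Ending inventory: 249 @ $7.90 + 40 @ $9.05 + 46 @ $9.15 = $2,750.00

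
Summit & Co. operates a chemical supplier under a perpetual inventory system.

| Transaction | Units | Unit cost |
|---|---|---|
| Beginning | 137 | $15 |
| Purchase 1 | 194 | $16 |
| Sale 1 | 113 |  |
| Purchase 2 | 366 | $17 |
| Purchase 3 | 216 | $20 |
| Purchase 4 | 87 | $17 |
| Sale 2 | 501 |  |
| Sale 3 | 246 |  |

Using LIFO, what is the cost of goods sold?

Sale 1 (113) [LIFO — newest first]: 113 @ $16 = $1,808
Sale 2 (501) [LIFO — newest first]: 87 @ $17 + 216 @ $20 + 198 @ $17 = $9,165
Sale 3 (246) [LIFO — newest first]: 168 @ $17 + 78 @ $16 = $4,104
Total COGS = $1,808 + $9,165 + $4,104 = $15,077
Ending inventory: 137 @ $15 + 3 @ $16 = $2,103
Check: goods available $17,180 = COGS $15,077 + ending $2,103

COGS = $15,077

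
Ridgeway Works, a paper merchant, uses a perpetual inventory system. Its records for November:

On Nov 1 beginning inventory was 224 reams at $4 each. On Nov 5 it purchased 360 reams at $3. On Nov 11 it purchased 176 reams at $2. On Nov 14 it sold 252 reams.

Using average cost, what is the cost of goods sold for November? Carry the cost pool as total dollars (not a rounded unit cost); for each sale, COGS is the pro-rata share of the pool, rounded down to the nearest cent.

After Nov 1: 224 on hand, pool $896.00 (≈ $4.0000 each)
After Nov 5: 584 on hand, pool $1,976.00 (≈ $3.3836 each)
After Nov 11: 760 on hand, pool $2,328.00 (≈ $3.0632 each)
Nov 14, sell 252: 252/760 × $2,328.00 → $771.91
Ending inventory (cost pool remaining) = $1,556.09

COGS = $771.91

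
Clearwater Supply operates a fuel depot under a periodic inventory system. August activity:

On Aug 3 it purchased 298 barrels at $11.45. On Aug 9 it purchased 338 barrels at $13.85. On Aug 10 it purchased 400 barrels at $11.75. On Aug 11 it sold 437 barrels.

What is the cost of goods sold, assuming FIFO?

COGS = $5,337.25

Aug 11, 437 sold [FIFO — oldest first]: 298 @ $11.45 + 139 @ $13.85 = $5,337.25
Ending inventory: 199 @ $13.85 + 400 @ $11.75 = $7,456.15
Check: goods available $12,793.40 = COGS $5,337.25 + ending $7,456.15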